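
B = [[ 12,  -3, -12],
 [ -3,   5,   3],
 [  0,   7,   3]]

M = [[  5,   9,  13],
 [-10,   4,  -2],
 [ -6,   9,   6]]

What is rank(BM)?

2

First compute BM:
[[162, -12,  90],
 [-83,  20, -31],
 [-88,  55,   4]]
Now row reduce the product.
R2 ← R2 + (83/162)·R1: [0, 374/27, 136/9]
R3 ← R3 + (44/81)·R1: [0, 1309/27, 476/9]
R3 ← R3 − (7/2)·R2: [0, 0, 0]
2 nonzero rows, so rank(BM) = 2.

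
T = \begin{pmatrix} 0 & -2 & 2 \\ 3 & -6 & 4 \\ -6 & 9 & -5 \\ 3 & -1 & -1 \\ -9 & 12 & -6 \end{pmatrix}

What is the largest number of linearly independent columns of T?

Row reduce to echelon form.
Swap R1 ↔ R2
R3 ← R3 + (2)·R1: [0, -3, 3]
R4 ← R4 − R1: [0, 5, -5]
R5 ← R5 + (3)·R1: [0, -6, 6]
R3 ← R3 − (3/2)·R2: [0, 0, 0]
R4 ← R4 + (5/2)·R2: [0, 0, 0]
R5 ← R5 − (3)·R2: [0, 0, 0]
Echelon form has 2 nonzero rows, so rank(T) = 2.
The rank gives the maximum number of linearly independent columns: 2.

2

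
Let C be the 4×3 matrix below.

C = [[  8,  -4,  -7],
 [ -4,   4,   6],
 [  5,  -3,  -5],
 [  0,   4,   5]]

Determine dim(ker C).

Row reduce to echelon form.
R2 ← R2 + (1/2)·R1: [0, 2, 5/2]
R3 ← R3 − (5/8)·R1: [0, -1/2, -5/8]
R3 ← R3 + (1/4)·R2: [0, 0, 0]
R4 ← R4 − (2)·R2: [0, 0, 0]
2 nonzero rows, so rank(C) = 2.
C has 3 columns; by rank–nullity, nullity = 3 − 2 = 1.

1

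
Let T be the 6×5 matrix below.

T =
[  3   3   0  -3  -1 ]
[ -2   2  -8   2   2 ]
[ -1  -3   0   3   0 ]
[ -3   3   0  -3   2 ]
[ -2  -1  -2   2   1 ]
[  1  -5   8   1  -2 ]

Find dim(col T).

3

Row reduce to echelon form.
R2 ← R2 + (2/3)·R1: [0, 4, -8, 0, 4/3]
R3 ← R3 + (1/3)·R1: [0, -2, 0, 2, -1/3]
R4 ← R4 + R1: [0, 6, 0, -6, 1]
R5 ← R5 + (2/3)·R1: [0, 1, -2, 0, 1/3]
R6 ← R6 − (1/3)·R1: [0, -6, 8, 2, -5/3]
R3 ← R3 + (1/2)·R2: [0, 0, -4, 2, 1/3]
R4 ← R4 − (3/2)·R2: [0, 0, 12, -6, -1]
R5 ← R5 − (1/4)·R2: [0, 0, 0, 0, 0]
R6 ← R6 + (3/2)·R2: [0, 0, -4, 2, 1/3]
R4 ← R4 + (3)·R3: [0, 0, 0, 0, 0]
R6 ← R6 − R3: [0, 0, 0, 0, 0]
Echelon form has 3 nonzero rows, so rank(T) = 3.
The column space has dimension equal to the rank: 3.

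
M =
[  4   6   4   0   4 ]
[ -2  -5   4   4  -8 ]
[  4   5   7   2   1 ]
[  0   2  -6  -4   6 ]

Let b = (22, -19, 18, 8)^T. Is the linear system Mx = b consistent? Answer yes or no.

yes

Row reduce the augmented matrix [M | b].
R2 ← R2 + (1/2)·R1: [0, -2, 6, 4, -6, -8]
R3 ← R3 − R1: [0, -1, 3, 2, -3, -4]
R3 ← R3 − (1/2)·R2: [0, 0, 0, 0, 0, 0]
R4 ← R4 + R2: [0, 0, 0, 0, 0, 0]
The echelon form has 2 nonzero rows, and every pivot lies in the first 5 columns, so rank(M) = rank([M|b]) = 2.
The system is consistent.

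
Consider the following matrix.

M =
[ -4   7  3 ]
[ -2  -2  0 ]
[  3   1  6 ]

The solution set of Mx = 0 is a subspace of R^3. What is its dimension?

Row reduce to echelon form.
R2 ← R2 − (1/2)·R1: [0, -11/2, -3/2]
R3 ← R3 + (3/4)·R1: [0, 25/4, 33/4]
R3 ← R3 + (25/22)·R2: [0, 0, 72/11]
3 nonzero rows, so rank(M) = 3.
M has 3 columns; by rank–nullity, nullity = 3 − 3 = 0.

0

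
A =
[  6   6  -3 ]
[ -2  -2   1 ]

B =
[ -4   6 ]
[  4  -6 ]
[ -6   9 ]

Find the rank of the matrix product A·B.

1

First compute AB:
[[ 18, -27],
 [ -6,   9]]
Now row reduce the product.
R2 ← R2 + (1/3)·R1: [0, 0]
1 nonzero row, so rank(AB) = 1.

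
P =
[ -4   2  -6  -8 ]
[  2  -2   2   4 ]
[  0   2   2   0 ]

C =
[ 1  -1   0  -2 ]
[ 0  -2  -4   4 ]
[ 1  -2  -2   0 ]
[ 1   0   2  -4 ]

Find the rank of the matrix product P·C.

First compute PC:
[[-18,  12, -12,  48],
 [  8,  -2,  12, -28],
 [  2,  -8, -12,   8]]
Now row reduce the product.
R2 ← R2 + (4/9)·R1: [0, 10/3, 20/3, -20/3]
R3 ← R3 + (1/9)·R1: [0, -20/3, -40/3, 40/3]
R3 ← R3 + (2)·R2: [0, 0, 0, 0]
2 nonzero rows, so rank(PC) = 2.

2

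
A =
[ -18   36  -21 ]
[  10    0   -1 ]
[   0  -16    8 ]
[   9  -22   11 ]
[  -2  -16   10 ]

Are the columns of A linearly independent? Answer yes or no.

yes

Row reduce A to echelon form.
R2 ← R2 + (5/9)·R1: [0, 20, -38/3]
R4 ← R4 + (1/2)·R1: [0, -4, 1/2]
R5 ← R5 − (1/9)·R1: [0, -20, 37/3]
R3 ← R3 + (4/5)·R2: [0, 0, -32/15]
R4 ← R4 + (1/5)·R2: [0, 0, -61/30]
R5 ← R5 + R2: [0, 0, -1/3]
R4 ← R4 − (61/64)·R3: [0, 0, 0]
R5 ← R5 − (5/32)·R3: [0, 0, 0]
3 pivots among 3 columns.
Every column is a pivot column, so the columns are linearly independent.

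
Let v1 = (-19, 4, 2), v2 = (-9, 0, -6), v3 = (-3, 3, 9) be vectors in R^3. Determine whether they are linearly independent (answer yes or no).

no

Form the matrix with these vectors as rows and row reduce.
R2 ← R2 − (9/19)·R1: [0, -36/19, -132/19]
R3 ← R3 − (3/19)·R1: [0, 45/19, 165/19]
R3 ← R3 + (5/4)·R2: [0, 0, 0]
2 nonzero rows, so the 3 vectors span a space of dimension 2.
Since 2 < 3, the vectors are linearly dependent.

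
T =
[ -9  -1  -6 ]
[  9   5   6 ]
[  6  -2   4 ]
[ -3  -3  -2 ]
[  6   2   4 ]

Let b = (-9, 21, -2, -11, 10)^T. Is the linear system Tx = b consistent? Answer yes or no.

Row reduce the augmented matrix [T | b].
R2 ← R2 + R1: [0, 4, 0, 12]
R3 ← R3 + (2/3)·R1: [0, -8/3, 0, -8]
R4 ← R4 − (1/3)·R1: [0, -8/3, 0, -8]
R5 ← R5 + (2/3)·R1: [0, 4/3, 0, 4]
R3 ← R3 + (2/3)·R2: [0, 0, 0, 0]
R4 ← R4 + (2/3)·R2: [0, 0, 0, 0]
R5 ← R5 − (1/3)·R2: [0, 0, 0, 0]
The echelon form has 2 nonzero rows, and every pivot lies in the first 3 columns, so rank(T) = rank([T|b]) = 2.
The system is consistent.

yes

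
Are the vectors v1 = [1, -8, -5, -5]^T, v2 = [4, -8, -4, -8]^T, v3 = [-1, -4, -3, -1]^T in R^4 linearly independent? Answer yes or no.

Form the matrix with these vectors as rows and row reduce.
R2 ← R2 − (4)·R1: [0, 24, 16, 12]
R3 ← R3 + R1: [0, -12, -8, -6]
R3 ← R3 + (1/2)·R2: [0, 0, 0, 0]
2 nonzero rows, so the 3 vectors span a space of dimension 2.
Since 2 < 3, the vectors are linearly dependent.

no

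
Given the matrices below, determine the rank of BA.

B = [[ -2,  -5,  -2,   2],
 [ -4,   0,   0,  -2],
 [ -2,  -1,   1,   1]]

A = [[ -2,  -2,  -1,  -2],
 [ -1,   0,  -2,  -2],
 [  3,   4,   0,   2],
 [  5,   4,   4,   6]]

First compute BA:
[[ 13,   4,  20,  22],
 [ -2,   0,  -4,  -4],
 [ 13,  12,   8,  14]]
Now row reduce the product.
R2 ← R2 + (2/13)·R1: [0, 8/13, -12/13, -8/13]
R3 ← R3 − R1: [0, 8, -12, -8]
R3 ← R3 − (13)·R2: [0, 0, 0, 0]
2 nonzero rows, so rank(BA) = 2.

2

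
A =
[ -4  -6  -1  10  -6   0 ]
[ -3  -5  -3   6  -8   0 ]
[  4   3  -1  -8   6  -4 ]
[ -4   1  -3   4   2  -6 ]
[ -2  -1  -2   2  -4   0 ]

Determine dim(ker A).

Row reduce to echelon form.
R2 ← R2 − (3/4)·R1: [0, -1/2, -9/4, -3/2, -7/2, 0]
R3 ← R3 + R1: [0, -3, -2, 2, 0, -4]
R4 ← R4 − R1: [0, 7, -2, -6, 8, -6]
R5 ← R5 − (1/2)·R1: [0, 2, -3/2, -3, -1, 0]
R3 ← R3 − (6)·R2: [0, 0, 23/2, 11, 21, -4]
R4 ← R4 + (14)·R2: [0, 0, -67/2, -27, -41, -6]
R5 ← R5 + (4)·R2: [0, 0, -21/2, -9, -15, 0]
R4 ← R4 + (67/23)·R3: [0, 0, 0, 116/23, 464/23, -406/23]
R5 ← R5 + (21/23)·R3: [0, 0, 0, 24/23, 96/23, -84/23]
R5 ← R5 − (6/29)·R4: [0, 0, 0, 0, 0, 0]
4 nonzero rows, so rank(A) = 4.
A has 6 columns; by rank–nullity, nullity = 6 − 4 = 2.

2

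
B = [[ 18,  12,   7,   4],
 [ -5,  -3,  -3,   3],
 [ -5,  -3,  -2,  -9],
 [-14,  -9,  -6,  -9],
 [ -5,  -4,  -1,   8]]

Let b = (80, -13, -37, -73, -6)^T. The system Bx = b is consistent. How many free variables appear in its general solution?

0

Row reduce the augmented matrix [B | b].
R2 ← R2 + (5/18)·R1: [0, 1/3, -19/18, 37/9, 83/9]
R3 ← R3 + (5/18)·R1: [0, 1/3, -1/18, -71/9, -133/9]
R4 ← R4 + (7/9)·R1: [0, 1/3, -5/9, -53/9, -97/9]
R5 ← R5 + (5/18)·R1: [0, -2/3, 17/18, 82/9, 146/9]
R3 ← R3 − R2: [0, 0, 1, -12, -24]
R4 ← R4 − R2: [0, 0, 1/2, -10, -20]
R5 ← R5 + (2)·R2: [0, 0, -7/6, 52/3, 104/3]
R4 ← R4 − (1/2)·R3: [0, 0, 0, -4, -8]
R5 ← R5 + (7/6)·R3: [0, 0, 0, 10/3, 20/3]
R5 ← R5 + (5/6)·R4: [0, 0, 0, 0, 0]
The echelon form has 4 nonzero rows, and every pivot lies in the first 4 columns, so rank(B) = rank([B|b]) = 4.
The system is consistent.
Free variables = (unknowns) − (rank) = 4 − 4 = 0.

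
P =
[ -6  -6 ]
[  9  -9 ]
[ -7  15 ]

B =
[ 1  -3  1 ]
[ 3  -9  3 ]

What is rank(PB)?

First compute PB:
[[-24,  72, -24],
 [-18,  54, -18],
 [ 38, -114,  38]]
Now row reduce the product.
R2 ← R2 − (3/4)·R1: [0, 0, 0]
R3 ← R3 + (19/12)·R1: [0, 0, 0]
1 nonzero row, so rank(PB) = 1.

1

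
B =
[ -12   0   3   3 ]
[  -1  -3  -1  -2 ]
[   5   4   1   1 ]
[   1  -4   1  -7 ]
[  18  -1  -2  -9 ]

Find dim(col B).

Row reduce to echelon form.
R2 ← R2 − (1/12)·R1: [0, -3, -5/4, -9/4]
R3 ← R3 + (5/12)·R1: [0, 4, 9/4, 9/4]
R4 ← R4 + (1/12)·R1: [0, -4, 5/4, -27/4]
R5 ← R5 + (3/2)·R1: [0, -1, 5/2, -9/2]
R3 ← R3 + (4/3)·R2: [0, 0, 7/12, -3/4]
R4 ← R4 − (4/3)·R2: [0, 0, 35/12, -15/4]
R5 ← R5 − (1/3)·R2: [0, 0, 35/12, -15/4]
R4 ← R4 − (5)·R3: [0, 0, 0, 0]
R5 ← R5 − (5)·R3: [0, 0, 0, 0]
Echelon form has 3 nonzero rows, so rank(B) = 3.
The column space has dimension equal to the rank: 3.

3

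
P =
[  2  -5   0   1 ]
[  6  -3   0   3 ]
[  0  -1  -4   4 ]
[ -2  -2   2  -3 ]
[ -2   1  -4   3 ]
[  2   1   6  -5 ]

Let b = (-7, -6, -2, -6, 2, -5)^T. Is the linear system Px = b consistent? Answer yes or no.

no

Row reduce the augmented matrix [P | b].
R2 ← R2 − (3)·R1: [0, 12, 0, 0, 15]
R4 ← R4 + R1: [0, -7, 2, -2, -13]
R5 ← R5 + R1: [0, -4, -4, 4, -5]
R6 ← R6 − R1: [0, 6, 6, -6, 2]
R3 ← R3 + (1/12)·R2: [0, 0, -4, 4, -3/4]
R4 ← R4 + (7/12)·R2: [0, 0, 2, -2, -17/4]
R5 ← R5 + (1/3)·R2: [0, 0, -4, 4, 0]
R6 ← R6 − (1/2)·R2: [0, 0, 6, -6, -11/2]
R4 ← R4 + (1/2)·R3: [0, 0, 0, 0, -37/8]
R5 ← R5 − R3: [0, 0, 0, 0, 3/4]
R6 ← R6 + (3/2)·R3: [0, 0, 0, 0, -53/8]
R5 ← R5 + (6/37)·R4: [0, 0, 0, 0, 0]
R6 ← R6 − (53/37)·R4: [0, 0, 0, 0, 0]
The echelon form has 4 nonzero rows; the last pivot sits in the augmented column, so rank(P) = 3 but rank([P|b]) = 4.
Since the ranks differ, the system is inconsistent.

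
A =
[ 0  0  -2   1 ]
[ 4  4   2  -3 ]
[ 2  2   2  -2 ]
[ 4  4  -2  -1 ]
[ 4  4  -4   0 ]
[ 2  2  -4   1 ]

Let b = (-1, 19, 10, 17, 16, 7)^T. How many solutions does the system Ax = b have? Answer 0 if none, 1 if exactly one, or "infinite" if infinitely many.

infinite

Row reduce the augmented matrix [A | b].
Swap R1 ↔ R2
R3 ← R3 − (1/2)·R1: [0, 0, 1, -1/2, 1/2]
R4 ← R4 − R1: [0, 0, -4, 2, -2]
R5 ← R5 − R1: [0, 0, -6, 3, -3]
R6 ← R6 − (1/2)·R1: [0, 0, -5, 5/2, -5/2]
R3 ← R3 + (1/2)·R2: [0, 0, 0, 0, 0]
R4 ← R4 − (2)·R2: [0, 0, 0, 0, 0]
R5 ← R5 − (3)·R2: [0, 0, 0, 0, 0]
R6 ← R6 − (5/2)·R2: [0, 0, 0, 0, 0]
The echelon form has 2 nonzero rows, and every pivot lies in the first 4 columns, so rank(A) = rank([A|b]) = 2.
The system is consistent.
rank = 2 < 4 unknowns, so there are infinitely many solutions.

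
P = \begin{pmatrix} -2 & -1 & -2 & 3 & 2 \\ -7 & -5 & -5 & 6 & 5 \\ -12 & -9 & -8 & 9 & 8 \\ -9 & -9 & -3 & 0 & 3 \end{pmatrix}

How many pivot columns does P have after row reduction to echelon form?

Row reduce to echelon form.
R2 ← R2 − (7/2)·R1: [0, -3/2, 2, -9/2, -2]
R3 ← R3 − (6)·R1: [0, -3, 4, -9, -4]
R4 ← R4 − (9/2)·R1: [0, -9/2, 6, -27/2, -6]
R3 ← R3 − (2)·R2: [0, 0, 0, 0, 0]
R4 ← R4 − (3)·R2: [0, 0, 0, 0, 0]
Echelon form has 2 nonzero rows, so rank(P) = 2.
Each nonzero row contributes one pivot column: 2 pivot columns.

2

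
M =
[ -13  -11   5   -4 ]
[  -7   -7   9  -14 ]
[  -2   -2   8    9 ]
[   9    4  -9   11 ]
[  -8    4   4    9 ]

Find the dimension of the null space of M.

0

Row reduce to echelon form.
R2 ← R2 − (7/13)·R1: [0, -14/13, 82/13, -154/13]
R3 ← R3 − (2/13)·R1: [0, -4/13, 94/13, 125/13]
R4 ← R4 + (9/13)·R1: [0, -47/13, -72/13, 107/13]
R5 ← R5 − (8/13)·R1: [0, 140/13, 12/13, 149/13]
R3 ← R3 − (2/7)·R2: [0, 0, 38/7, 13]
R4 ← R4 − (47/14)·R2: [0, 0, -187/7, 48]
R5 ← R5 + (10)·R2: [0, 0, 64, -107]
R4 ← R4 + (187/38)·R3: [0, 0, 0, 4255/38]
R5 ← R5 − (224/19)·R3: [0, 0, 0, -4945/19]
R5 ← R5 + (86/37)·R4: [0, 0, 0, 0]
4 nonzero rows, so rank(M) = 4.
M has 4 columns; by rank–nullity, nullity = 4 − 4 = 0.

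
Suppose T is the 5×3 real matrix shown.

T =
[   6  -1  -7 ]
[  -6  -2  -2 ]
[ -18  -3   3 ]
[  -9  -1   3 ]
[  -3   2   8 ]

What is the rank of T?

2

Row reduce to echelon form.
R2 ← R2 + R1: [0, -3, -9]
R3 ← R3 + (3)·R1: [0, -6, -18]
R4 ← R4 + (3/2)·R1: [0, -5/2, -15/2]
R5 ← R5 + (1/2)·R1: [0, 3/2, 9/2]
R3 ← R3 − (2)·R2: [0, 0, 0]
R4 ← R4 − (5/6)·R2: [0, 0, 0]
R5 ← R5 + (1/2)·R2: [0, 0, 0]
Echelon form has 2 nonzero rows, so rank(T) = 2.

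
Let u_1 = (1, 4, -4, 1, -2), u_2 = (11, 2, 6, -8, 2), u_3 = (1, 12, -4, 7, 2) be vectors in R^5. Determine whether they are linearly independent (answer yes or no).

yes

Form the matrix with these vectors as rows and row reduce.
R2 ← R2 − (11)·R1: [0, -42, 50, -19, 24]
R3 ← R3 − R1: [0, 8, 0, 6, 4]
R3 ← R3 + (4/21)·R2: [0, 0, 200/21, 50/21, 60/7]
3 nonzero rows, so the 3 vectors span a space of dimension 3.
Since 3 = 3, the vectors are linearly independent.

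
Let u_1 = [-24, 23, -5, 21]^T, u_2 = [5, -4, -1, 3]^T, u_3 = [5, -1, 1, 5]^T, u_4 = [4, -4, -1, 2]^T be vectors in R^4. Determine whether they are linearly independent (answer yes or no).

Form the matrix with these vectors as rows and row reduce.
R2 ← R2 + (5/24)·R1: [0, 19/24, -49/24, 59/8]
R3 ← R3 + (5/24)·R1: [0, 91/24, -1/24, 75/8]
R4 ← R4 + (1/6)·R1: [0, -1/6, -11/6, 11/2]
R3 ← R3 − (91/19)·R2: [0, 0, 185/19, -493/19]
R4 ← R4 + (4/19)·R2: [0, 0, -43/19, 134/19]
R4 ← R4 + (43/185)·R3: [0, 0, 0, 189/185]
4 nonzero rows, so the 4 vectors span a space of dimension 4.
Since 4 = 4, the vectors are linearly independent.

yes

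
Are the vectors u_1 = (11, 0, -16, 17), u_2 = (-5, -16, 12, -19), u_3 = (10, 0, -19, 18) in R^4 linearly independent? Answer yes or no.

Form the matrix with these vectors as rows and row reduce.
R2 ← R2 + (5/11)·R1: [0, -16, 52/11, -124/11]
R3 ← R3 − (10/11)·R1: [0, 0, -49/11, 28/11]
3 nonzero rows, so the 3 vectors span a space of dimension 3.
Since 3 = 3, the vectors are linearly independent.

yes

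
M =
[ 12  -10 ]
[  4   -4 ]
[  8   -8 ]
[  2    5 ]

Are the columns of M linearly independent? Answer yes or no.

yes

Row reduce M to echelon form.
R2 ← R2 − (1/3)·R1: [0, -2/3]
R3 ← R3 − (2/3)·R1: [0, -4/3]
R4 ← R4 − (1/6)·R1: [0, 20/3]
R3 ← R3 − (2)·R2: [0, 0]
R4 ← R4 + (10)·R2: [0, 0]
2 pivots among 2 columns.
Every column is a pivot column, so the columns are linearly independent.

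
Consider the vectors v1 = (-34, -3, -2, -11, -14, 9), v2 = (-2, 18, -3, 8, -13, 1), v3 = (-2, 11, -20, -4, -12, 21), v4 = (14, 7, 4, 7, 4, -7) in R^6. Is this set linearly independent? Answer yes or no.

Form the matrix with these vectors as rows and row reduce.
R2 ← R2 − (1/17)·R1: [0, 309/17, -49/17, 147/17, -207/17, 8/17]
R3 ← R3 − (1/17)·R1: [0, 190/17, -338/17, -57/17, -190/17, 348/17]
R4 ← R4 + (7/17)·R1: [0, 98/17, 54/17, 42/17, -30/17, -56/17]
R3 ← R3 − (190/309)·R2: [0, 0, -5596/309, -893/103, -380/103, 6236/309]
R4 ← R4 − (98/309)·R2: [0, 0, 1264/309, -28/103, 216/103, -1064/309]
R4 ← R4 + (316/1399)·R3: [0, 0, 0, -3120/1399, 1768/1399, 1560/1399]
4 nonzero rows, so the 4 vectors span a space of dimension 4.
Since 4 = 4, the vectors are linearly independent.

yes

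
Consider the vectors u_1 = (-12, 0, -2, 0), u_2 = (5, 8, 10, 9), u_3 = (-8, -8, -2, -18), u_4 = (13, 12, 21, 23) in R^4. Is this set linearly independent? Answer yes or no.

Form the matrix with these vectors as rows and row reduce.
R2 ← R2 + (5/12)·R1: [0, 8, 55/6, 9]
R3 ← R3 − (2/3)·R1: [0, -8, -2/3, -18]
R4 ← R4 + (13/12)·R1: [0, 12, 113/6, 23]
R3 ← R3 + R2: [0, 0, 17/2, -9]
R4 ← R4 − (3/2)·R2: [0, 0, 61/12, 19/2]
R4 ← R4 − (61/102)·R3: [0, 0, 0, 253/17]
4 nonzero rows, so the 4 vectors span a space of dimension 4.
Since 4 = 4, the vectors are linearly independent.

yes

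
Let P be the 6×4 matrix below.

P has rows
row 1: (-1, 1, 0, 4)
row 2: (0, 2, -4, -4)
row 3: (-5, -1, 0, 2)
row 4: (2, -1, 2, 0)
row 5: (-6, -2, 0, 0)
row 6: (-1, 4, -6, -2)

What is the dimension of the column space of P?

3

Row reduce to echelon form.
R3 ← R3 − (5)·R1: [0, -6, 0, -18]
R4 ← R4 + (2)·R1: [0, 1, 2, 8]
R5 ← R5 − (6)·R1: [0, -8, 0, -24]
R6 ← R6 − R1: [0, 3, -6, -6]
R3 ← R3 + (3)·R2: [0, 0, -12, -30]
R4 ← R4 − (1/2)·R2: [0, 0, 4, 10]
R5 ← R5 + (4)·R2: [0, 0, -16, -40]
R6 ← R6 − (3/2)·R2: [0, 0, 0, 0]
R4 ← R4 + (1/3)·R3: [0, 0, 0, 0]
R5 ← R5 − (4/3)·R3: [0, 0, 0, 0]
Echelon form has 3 nonzero rows, so rank(P) = 3.
The column space has dimension equal to the rank: 3.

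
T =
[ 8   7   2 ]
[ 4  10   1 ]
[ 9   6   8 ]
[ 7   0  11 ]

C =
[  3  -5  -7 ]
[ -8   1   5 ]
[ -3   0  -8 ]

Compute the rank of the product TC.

First compute TC:
[[-38, -33, -37],
 [-71, -10,  14],
 [-45, -39, -97],
 [-12, -35, -137]]
Now row reduce the product.
R2 ← R2 − (71/38)·R1: [0, 1963/38, 3159/38]
R3 ← R3 − (45/38)·R1: [0, 3/38, -2021/38]
R4 ← R4 − (6/19)·R1: [0, -467/19, -2381/19]
R3 ← R3 − (3/1963)·R2: [0, 0, -8050/151]
R4 ← R4 + (934/1963)·R2: [0, 0, -12950/151]
R4 ← R4 − (37/23)·R3: [0, 0, 0]
3 nonzero rows, so rank(TC) = 3.

3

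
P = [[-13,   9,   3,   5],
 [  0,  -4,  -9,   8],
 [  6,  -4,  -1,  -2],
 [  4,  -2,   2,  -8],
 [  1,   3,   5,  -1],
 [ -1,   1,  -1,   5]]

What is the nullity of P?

0

Row reduce to echelon form.
R3 ← R3 + (6/13)·R1: [0, 2/13, 5/13, 4/13]
R4 ← R4 + (4/13)·R1: [0, 10/13, 38/13, -84/13]
R5 ← R5 + (1/13)·R1: [0, 48/13, 68/13, -8/13]
R6 ← R6 − (1/13)·R1: [0, 4/13, -16/13, 60/13]
R3 ← R3 + (1/26)·R2: [0, 0, 1/26, 8/13]
R4 ← R4 + (5/26)·R2: [0, 0, 31/26, -64/13]
R5 ← R5 + (12/13)·R2: [0, 0, -40/13, 88/13]
R6 ← R6 + (1/13)·R2: [0, 0, -25/13, 68/13]
R4 ← R4 − (31)·R3: [0, 0, 0, -24]
R5 ← R5 + (80)·R3: [0, 0, 0, 56]
R6 ← R6 + (50)·R3: [0, 0, 0, 36]
R5 ← R5 + (7/3)·R4: [0, 0, 0, 0]
R6 ← R6 + (3/2)·R4: [0, 0, 0, 0]
4 nonzero rows, so rank(P) = 4.
P has 4 columns; by rank–nullity, nullity = 4 − 4 = 0.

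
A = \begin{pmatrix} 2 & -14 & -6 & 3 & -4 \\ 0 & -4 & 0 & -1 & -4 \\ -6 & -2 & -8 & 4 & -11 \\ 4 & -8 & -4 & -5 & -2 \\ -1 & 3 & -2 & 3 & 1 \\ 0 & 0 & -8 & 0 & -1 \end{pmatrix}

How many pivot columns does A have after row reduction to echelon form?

Row reduce to echelon form.
R3 ← R3 + (3)·R1: [0, -44, -26, 13, -23]
R4 ← R4 − (2)·R1: [0, 20, 8, -11, 6]
R5 ← R5 + (1/2)·R1: [0, -4, -5, 9/2, -1]
R3 ← R3 − (11)·R2: [0, 0, -26, 24, 21]
R4 ← R4 + (5)·R2: [0, 0, 8, -16, -14]
R5 ← R5 − R2: [0, 0, -5, 11/2, 3]
R4 ← R4 + (4/13)·R3: [0, 0, 0, -112/13, -98/13]
R5 ← R5 − (5/26)·R3: [0, 0, 0, 23/26, -27/26]
R6 ← R6 − (4/13)·R3: [0, 0, 0, -96/13, -97/13]
R5 ← R5 + (23/224)·R4: [0, 0, 0, 0, -29/16]
R6 ← R6 − (6/7)·R4: [0, 0, 0, 0, -1]
R6 ← R6 − (16/29)·R5: [0, 0, 0, 0, 0]
Echelon form has 5 nonzero rows, so rank(A) = 5.
Each nonzero row contributes one pivot column: 5 pivot columns.

5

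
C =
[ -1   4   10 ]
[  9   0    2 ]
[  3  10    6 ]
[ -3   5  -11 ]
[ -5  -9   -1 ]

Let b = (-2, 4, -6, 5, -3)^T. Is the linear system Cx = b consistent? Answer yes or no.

Row reduce the augmented matrix [C | b].
R2 ← R2 + (9)·R1: [0, 36, 92, -14]
R3 ← R3 + (3)·R1: [0, 22, 36, -12]
R4 ← R4 − (3)·R1: [0, -7, -41, 11]
R5 ← R5 − (5)·R1: [0, -29, -51, 7]
R3 ← R3 − (11/18)·R2: [0, 0, -182/9, -31/9]
R4 ← R4 + (7/36)·R2: [0, 0, -208/9, 149/18]
R5 ← R5 + (29/36)·R2: [0, 0, 208/9, -77/18]
R4 ← R4 − (8/7)·R3: [0, 0, 0, 171/14]
R5 ← R5 + (8/7)·R3: [0, 0, 0, -115/14]
R5 ← R5 + (115/171)·R4: [0, 0, 0, 0]
The echelon form has 4 nonzero rows; the last pivot sits in the augmented column, so rank(C) = 3 but rank([C|b]) = 4.
Since the ranks differ, the system is inconsistent.

no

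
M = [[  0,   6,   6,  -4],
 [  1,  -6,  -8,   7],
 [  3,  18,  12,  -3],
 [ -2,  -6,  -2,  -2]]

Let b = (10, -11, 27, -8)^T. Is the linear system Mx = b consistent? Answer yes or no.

Row reduce the augmented matrix [M | b].
Swap R1 ↔ R2
R3 ← R3 − (3)·R1: [0, 36, 36, -24, 60]
R4 ← R4 + (2)·R1: [0, -18, -18, 12, -30]
R3 ← R3 − (6)·R2: [0, 0, 0, 0, 0]
R4 ← R4 + (3)·R2: [0, 0, 0, 0, 0]
The echelon form has 2 nonzero rows, and every pivot lies in the first 4 columns, so rank(M) = rank([M|b]) = 2.
The system is consistent.

yes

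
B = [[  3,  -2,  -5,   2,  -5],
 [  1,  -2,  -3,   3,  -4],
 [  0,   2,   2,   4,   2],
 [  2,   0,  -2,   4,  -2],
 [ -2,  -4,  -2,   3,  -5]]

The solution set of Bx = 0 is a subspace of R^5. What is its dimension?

Row reduce to echelon form.
R2 ← R2 − (1/3)·R1: [0, -4/3, -4/3, 7/3, -7/3]
R4 ← R4 − (2/3)·R1: [0, 4/3, 4/3, 8/3, 4/3]
R5 ← R5 + (2/3)·R1: [0, -16/3, -16/3, 13/3, -25/3]
R3 ← R3 + (3/2)·R2: [0, 0, 0, 15/2, -3/2]
R4 ← R4 + R2: [0, 0, 0, 5, -1]
R5 ← R5 − (4)·R2: [0, 0, 0, -5, 1]
R4 ← R4 − (2/3)·R3: [0, 0, 0, 0, 0]
R5 ← R5 + (2/3)·R3: [0, 0, 0, 0, 0]
3 nonzero rows, so rank(B) = 3.
B has 5 columns; by rank–nullity, nullity = 5 − 3 = 2.

2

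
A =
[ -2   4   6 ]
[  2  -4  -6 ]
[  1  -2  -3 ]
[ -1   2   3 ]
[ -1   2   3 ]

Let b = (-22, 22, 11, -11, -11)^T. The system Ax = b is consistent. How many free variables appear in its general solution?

2

Row reduce the augmented matrix [A | b].
R2 ← R2 + R1: [0, 0, 0, 0]
R3 ← R3 + (1/2)·R1: [0, 0, 0, 0]
R4 ← R4 − (1/2)·R1: [0, 0, 0, 0]
R5 ← R5 − (1/2)·R1: [0, 0, 0, 0]
The echelon form has 1 nonzero rows, and every pivot lies in the first 3 columns, so rank(A) = rank([A|b]) = 1.
The system is consistent.
Free variables = (unknowns) − (rank) = 3 − 1 = 2.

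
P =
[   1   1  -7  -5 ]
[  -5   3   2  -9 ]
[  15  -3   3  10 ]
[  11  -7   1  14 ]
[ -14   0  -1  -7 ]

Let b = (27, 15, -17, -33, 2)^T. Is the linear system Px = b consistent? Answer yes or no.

yes

Row reduce the augmented matrix [P | b].
R2 ← R2 + (5)·R1: [0, 8, -33, -34, 150]
R3 ← R3 − (15)·R1: [0, -18, 108, 85, -422]
R4 ← R4 − (11)·R1: [0, -18, 78, 69, -330]
R5 ← R5 + (14)·R1: [0, 14, -99, -77, 380]
R3 ← R3 + (9/4)·R2: [0, 0, 135/4, 17/2, -169/2]
R4 ← R4 + (9/4)·R2: [0, 0, 15/4, -15/2, 15/2]
R5 ← R5 − (7/4)·R2: [0, 0, -165/4, -35/2, 235/2]
R4 ← R4 − (1/9)·R3: [0, 0, 0, -76/9, 152/9]
R5 ← R5 + (11/9)·R3: [0, 0, 0, -64/9, 128/9]
R5 ← R5 − (16/19)·R4: [0, 0, 0, 0, 0]
The echelon form has 4 nonzero rows, and every pivot lies in the first 4 columns, so rank(P) = rank([P|b]) = 4.
The system is consistent.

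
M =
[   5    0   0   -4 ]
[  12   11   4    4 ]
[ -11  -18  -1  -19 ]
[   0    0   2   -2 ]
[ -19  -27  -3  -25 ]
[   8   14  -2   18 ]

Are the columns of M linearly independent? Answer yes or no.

no

Row reduce M to echelon form.
R2 ← R2 − (12/5)·R1: [0, 11, 4, 68/5]
R3 ← R3 + (11/5)·R1: [0, -18, -1, -139/5]
R5 ← R5 + (19/5)·R1: [0, -27, -3, -201/5]
R6 ← R6 − (8/5)·R1: [0, 14, -2, 122/5]
R3 ← R3 + (18/11)·R2: [0, 0, 61/11, -61/11]
R5 ← R5 + (27/11)·R2: [0, 0, 75/11, -75/11]
R6 ← R6 − (14/11)·R2: [0, 0, -78/11, 78/11]
R4 ← R4 − (22/61)·R3: [0, 0, 0, 0]
R5 ← R5 − (75/61)·R3: [0, 0, 0, 0]
R6 ← R6 + (78/61)·R3: [0, 0, 0, 0]
3 pivots among 4 columns.
Only 3 < 4 pivot columns, so the columns are linearly dependent.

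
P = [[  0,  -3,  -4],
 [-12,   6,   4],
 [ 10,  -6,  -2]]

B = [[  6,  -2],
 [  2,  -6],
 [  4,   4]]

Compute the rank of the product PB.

2

First compute PB:
[[-22,   2],
 [-44,   4],
 [ 40,   8]]
Now row reduce the product.
R2 ← R2 − (2)·R1: [0, 0]
R3 ← R3 + (20/11)·R1: [0, 128/11]
Swap R2 ↔ R3
2 nonzero rows, so rank(PB) = 2.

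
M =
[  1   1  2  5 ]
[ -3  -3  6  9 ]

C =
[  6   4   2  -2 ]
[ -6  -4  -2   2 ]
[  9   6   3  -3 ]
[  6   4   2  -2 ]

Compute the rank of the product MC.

1

First compute MC:
[[ 48,  32,  16, -16],
 [108,  72,  36, -36]]
Now row reduce the product.
R2 ← R2 − (9/4)·R1: [0, 0, 0, 0]
1 nonzero row, so rank(MC) = 1.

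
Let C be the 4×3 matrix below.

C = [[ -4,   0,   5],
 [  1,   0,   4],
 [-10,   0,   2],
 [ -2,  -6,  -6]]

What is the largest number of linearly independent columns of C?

3

Row reduce to echelon form.
R2 ← R2 + (1/4)·R1: [0, 0, 21/4]
R3 ← R3 − (5/2)·R1: [0, 0, -21/2]
R4 ← R4 − (1/2)·R1: [0, -6, -17/2]
Swap R2 ↔ R4
R4 ← R4 + (1/2)·R3: [0, 0, 0]
Echelon form has 3 nonzero rows, so rank(C) = 3.
The rank gives the maximum number of linearly independent columns: 3.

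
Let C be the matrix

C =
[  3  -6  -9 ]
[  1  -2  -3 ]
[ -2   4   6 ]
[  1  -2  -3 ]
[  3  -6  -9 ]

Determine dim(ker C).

2

Row reduce to echelon form.
R2 ← R2 − (1/3)·R1: [0, 0, 0]
R3 ← R3 + (2/3)·R1: [0, 0, 0]
R4 ← R4 − (1/3)·R1: [0, 0, 0]
R5 ← R5 − R1: [0, 0, 0]
1 nonzero row, so rank(C) = 1.
C has 3 columns; by rank–nullity, nullity = 3 − 1 = 2.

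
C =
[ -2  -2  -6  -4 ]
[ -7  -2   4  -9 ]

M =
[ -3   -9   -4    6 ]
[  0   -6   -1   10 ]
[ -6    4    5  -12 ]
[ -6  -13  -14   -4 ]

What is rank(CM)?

First compute CM:
[[ 66,  58,  36,  56],
 [ 51, 208, 176, -74]]
Now row reduce the product.
R2 ← R2 − (17/22)·R1: [0, 1795/11, 1630/11, -1290/11]
2 nonzero rows, so rank(CM) = 2.

2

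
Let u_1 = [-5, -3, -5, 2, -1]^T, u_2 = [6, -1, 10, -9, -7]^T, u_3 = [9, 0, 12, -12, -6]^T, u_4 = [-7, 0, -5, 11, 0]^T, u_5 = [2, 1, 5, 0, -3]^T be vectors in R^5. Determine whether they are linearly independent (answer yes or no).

Form the matrix with these vectors as rows and row reduce.
R2 ← R2 + (6/5)·R1: [0, -23/5, 4, -33/5, -41/5]
R3 ← R3 + (9/5)·R1: [0, -27/5, 3, -42/5, -39/5]
R4 ← R4 − (7/5)·R1: [0, 21/5, 2, 41/5, 7/5]
R5 ← R5 + (2/5)·R1: [0, -1/5, 3, 4/5, -17/5]
R3 ← R3 − (27/23)·R2: [0, 0, -39/23, -15/23, 42/23]
R4 ← R4 + (21/23)·R2: [0, 0, 130/23, 50/23, -140/23]
R5 ← R5 − (1/23)·R2: [0, 0, 65/23, 25/23, -70/23]
R4 ← R4 + (10/3)·R3: [0, 0, 0, 0, 0]
R5 ← R5 + (5/3)·R3: [0, 0, 0, 0, 0]
3 nonzero rows, so the 5 vectors span a space of dimension 3.
Since 3 < 5, the vectors are linearly dependent.

no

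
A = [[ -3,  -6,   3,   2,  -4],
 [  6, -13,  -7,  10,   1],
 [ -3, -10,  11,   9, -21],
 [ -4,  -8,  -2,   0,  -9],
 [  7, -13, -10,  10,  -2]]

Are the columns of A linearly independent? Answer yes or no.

yes

Row reduce A to echelon form.
R2 ← R2 + (2)·R1: [0, -25, -1, 14, -7]
R3 ← R3 − R1: [0, -4, 8, 7, -17]
R4 ← R4 − (4/3)·R1: [0, 0, -6, -8/3, -11/3]
R5 ← R5 + (7/3)·R1: [0, -27, -3, 44/3, -34/3]
R3 ← R3 − (4/25)·R2: [0, 0, 204/25, 119/25, -397/25]
R5 ← R5 − (27/25)·R2: [0, 0, -48/25, -34/75, -283/75]
R4 ← R4 + (25/34)·R3: [0, 0, 0, 5/6, -1565/102]
R5 ← R5 + (4/17)·R3: [0, 0, 0, 2/3, -383/51]
R5 ← R5 − (4/5)·R4: [0, 0, 0, 0, 81/17]
5 pivots among 5 columns.
Every column is a pivot column, so the columns are linearly independent.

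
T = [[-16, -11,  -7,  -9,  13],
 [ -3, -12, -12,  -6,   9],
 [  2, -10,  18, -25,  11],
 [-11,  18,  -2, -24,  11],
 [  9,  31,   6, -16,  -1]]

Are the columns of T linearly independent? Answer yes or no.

Row reduce T to echelon form.
R2 ← R2 − (3/16)·R1: [0, -159/16, -171/16, -69/16, 105/16]
R3 ← R3 + (1/8)·R1: [0, -91/8, 137/8, -209/8, 101/8]
R4 ← R4 − (11/16)·R1: [0, 409/16, 45/16, -285/16, 33/16]
R5 ← R5 + (9/16)·R1: [0, 397/16, 33/16, -337/16, 101/16]
R3 ← R3 − (182/159)·R2: [0, 0, 1556/53, -1123/53, 271/53]
R4 ← R4 + (409/159)·R2: [0, 0, -1308/53, -1532/53, 1004/53]
R5 ← R5 + (397/159)·R2: [0, 0, -1305/53, -1687/53, 1203/53]
R4 ← R4 + (327/389)·R3: [0, 0, 0, -18173/389, 9041/389]
R5 ← R5 + (1305/1556)·R3: [0, 0, 0, -77179/1556, 41991/1556]
R5 ← R5 − (77179/72692)·R4: [0, 0, 0, 0, 41984/18173]
5 pivots among 5 columns.
Every column is a pivot column, so the columns are linearly independent.

yes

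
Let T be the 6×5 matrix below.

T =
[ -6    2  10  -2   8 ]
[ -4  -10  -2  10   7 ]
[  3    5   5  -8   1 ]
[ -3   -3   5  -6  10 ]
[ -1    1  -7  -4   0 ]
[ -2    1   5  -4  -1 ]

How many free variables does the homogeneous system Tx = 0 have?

0

Row reduce to echelon form.
R2 ← R2 − (2/3)·R1: [0, -34/3, -26/3, 34/3, 5/3]
R3 ← R3 + (1/2)·R1: [0, 6, 10, -9, 5]
R4 ← R4 − (1/2)·R1: [0, -4, 0, -5, 6]
R5 ← R5 − (1/6)·R1: [0, 2/3, -26/3, -11/3, -4/3]
R6 ← R6 − (1/3)·R1: [0, 1/3, 5/3, -10/3, -11/3]
R3 ← R3 + (9/17)·R2: [0, 0, 92/17, -3, 100/17]
R4 ← R4 − (6/17)·R2: [0, 0, 52/17, -9, 92/17]
R5 ← R5 + (1/17)·R2: [0, 0, -156/17, -3, -21/17]
R6 ← R6 + (1/34)·R2: [0, 0, 24/17, -3, -123/34]
R4 ← R4 − (13/23)·R3: [0, 0, 0, -168/23, 48/23]
R5 ← R5 + (39/23)·R3: [0, 0, 0, -186/23, 201/23]
R6 ← R6 − (6/23)·R3: [0, 0, 0, -51/23, -237/46]
R5 ← R5 − (31/28)·R4: [0, 0, 0, 0, 45/7]
R6 ← R6 − (17/56)·R4: [0, 0, 0, 0, -81/14]
R6 ← R6 + (9/10)·R5: [0, 0, 0, 0, 0]
5 nonzero rows, so rank(T) = 5.
T has 5 columns; by rank–nullity, nullity = 5 − 5 = 0.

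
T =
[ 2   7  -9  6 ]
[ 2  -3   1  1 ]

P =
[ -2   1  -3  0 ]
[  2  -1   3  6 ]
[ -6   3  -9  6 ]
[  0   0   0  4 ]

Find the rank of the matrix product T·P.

2

First compute TP:
[[ 64, -32,  96,  12],
 [-16,   8, -24,  -8]]
Now row reduce the product.
R2 ← R2 + (1/4)·R1: [0, 0, 0, -5]
2 nonzero rows, so rank(TP) = 2.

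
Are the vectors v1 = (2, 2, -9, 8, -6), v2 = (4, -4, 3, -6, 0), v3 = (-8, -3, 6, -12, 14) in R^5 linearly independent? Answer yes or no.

yes

Form the matrix with these vectors as rows and row reduce.
R2 ← R2 − (2)·R1: [0, -8, 21, -22, 12]
R3 ← R3 + (4)·R1: [0, 5, -30, 20, -10]
R3 ← R3 + (5/8)·R2: [0, 0, -135/8, 25/4, -5/2]
3 nonzero rows, so the 3 vectors span a space of dimension 3.
Since 3 = 3, the vectors are linearly independent.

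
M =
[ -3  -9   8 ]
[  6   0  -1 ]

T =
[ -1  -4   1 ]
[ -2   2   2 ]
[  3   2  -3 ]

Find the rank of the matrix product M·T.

First compute MT:
[[ 45,  10, -45],
 [ -9, -26,   9]]
Now row reduce the product.
R2 ← R2 + (1/5)·R1: [0, -24, 0]
2 nonzero rows, so rank(MT) = 2.

2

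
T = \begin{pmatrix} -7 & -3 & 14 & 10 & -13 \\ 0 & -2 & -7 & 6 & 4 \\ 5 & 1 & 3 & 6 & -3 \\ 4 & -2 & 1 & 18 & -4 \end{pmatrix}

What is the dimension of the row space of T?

3

Row reduce to echelon form.
R3 ← R3 + (5/7)·R1: [0, -8/7, 13, 92/7, -86/7]
R4 ← R4 + (4/7)·R1: [0, -26/7, 9, 166/7, -80/7]
R3 ← R3 − (4/7)·R2: [0, 0, 17, 68/7, -102/7]
R4 ← R4 − (13/7)·R2: [0, 0, 22, 88/7, -132/7]
R4 ← R4 − (22/17)·R3: [0, 0, 0, 0, 0]
Echelon form has 3 nonzero rows, so rank(T) = 3.
The row space has dimension equal to the rank: 3.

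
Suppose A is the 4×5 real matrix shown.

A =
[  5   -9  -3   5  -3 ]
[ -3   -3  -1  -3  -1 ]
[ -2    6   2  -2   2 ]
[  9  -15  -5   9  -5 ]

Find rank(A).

2

Row reduce to echelon form.
R2 ← R2 + (3/5)·R1: [0, -42/5, -14/5, 0, -14/5]
R3 ← R3 + (2/5)·R1: [0, 12/5, 4/5, 0, 4/5]
R4 ← R4 − (9/5)·R1: [0, 6/5, 2/5, 0, 2/5]
R3 ← R3 + (2/7)·R2: [0, 0, 0, 0, 0]
R4 ← R4 + (1/7)·R2: [0, 0, 0, 0, 0]
Echelon form has 2 nonzero rows, so rank(A) = 2.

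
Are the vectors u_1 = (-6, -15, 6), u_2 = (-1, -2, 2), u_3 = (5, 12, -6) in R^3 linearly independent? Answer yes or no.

no

Form the matrix with these vectors as rows and row reduce.
R2 ← R2 − (1/6)·R1: [0, 1/2, 1]
R3 ← R3 + (5/6)·R1: [0, -1/2, -1]
R3 ← R3 + R2: [0, 0, 0]
2 nonzero rows, so the 3 vectors span a space of dimension 2.
Since 2 < 3, the vectors are linearly dependent.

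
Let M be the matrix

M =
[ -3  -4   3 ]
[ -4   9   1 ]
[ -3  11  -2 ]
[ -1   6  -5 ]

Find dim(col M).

3

Row reduce to echelon form.
R2 ← R2 − (4/3)·R1: [0, 43/3, -3]
R3 ← R3 − R1: [0, 15, -5]
R4 ← R4 − (1/3)·R1: [0, 22/3, -6]
R3 ← R3 − (45/43)·R2: [0, 0, -80/43]
R4 ← R4 − (22/43)·R2: [0, 0, -192/43]
R4 ← R4 − (12/5)·R3: [0, 0, 0]
Echelon form has 3 nonzero rows, so rank(M) = 3.
The column space has dimension equal to the rank: 3.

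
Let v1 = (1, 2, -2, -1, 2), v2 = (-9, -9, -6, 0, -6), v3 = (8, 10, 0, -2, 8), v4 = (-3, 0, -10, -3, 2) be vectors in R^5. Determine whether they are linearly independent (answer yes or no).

Form the matrix with these vectors as rows and row reduce.
R2 ← R2 + (9)·R1: [0, 9, -24, -9, 12]
R3 ← R3 − (8)·R1: [0, -6, 16, 6, -8]
R4 ← R4 + (3)·R1: [0, 6, -16, -6, 8]
R3 ← R3 + (2/3)·R2: [0, 0, 0, 0, 0]
R4 ← R4 − (2/3)·R2: [0, 0, 0, 0, 0]
2 nonzero rows, so the 4 vectors span a space of dimension 2.
Since 2 < 4, the vectors are linearly dependent.

no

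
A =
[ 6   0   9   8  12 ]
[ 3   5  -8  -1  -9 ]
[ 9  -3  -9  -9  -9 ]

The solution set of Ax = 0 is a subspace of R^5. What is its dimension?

Row reduce to echelon form.
R2 ← R2 − (1/2)·R1: [0, 5, -25/2, -5, -15]
R3 ← R3 − (3/2)·R1: [0, -3, -45/2, -21, -27]
R3 ← R3 + (3/5)·R2: [0, 0, -30, -24, -36]
3 nonzero rows, so rank(A) = 3.
A has 5 columns; by rank–nullity, nullity = 5 − 3 = 2.

2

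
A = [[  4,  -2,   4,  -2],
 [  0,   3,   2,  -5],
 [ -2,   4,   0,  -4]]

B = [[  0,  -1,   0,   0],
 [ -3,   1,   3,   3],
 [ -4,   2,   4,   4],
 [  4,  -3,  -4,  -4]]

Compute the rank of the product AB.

2

First compute AB:
[[-18,   8,  18,  18],
 [-37,  22,  37,  37],
 [-28,  18,  28,  28]]
Now row reduce the product.
R2 ← R2 − (37/18)·R1: [0, 50/9, 0, 0]
R3 ← R3 − (14/9)·R1: [0, 50/9, 0, 0]
R3 ← R3 − R2: [0, 0, 0, 0]
2 nonzero rows, so rank(AB) = 2.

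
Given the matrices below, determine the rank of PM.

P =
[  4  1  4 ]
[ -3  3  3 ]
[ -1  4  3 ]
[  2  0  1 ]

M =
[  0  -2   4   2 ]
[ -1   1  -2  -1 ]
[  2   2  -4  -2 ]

2

First compute PM:
[[  7,   1,  -2,  -1],
 [  3,  15, -30, -15],
 [  2,  12, -24, -12],
 [  2,  -2,   4,   2]]
Now row reduce the product.
R2 ← R2 − (3/7)·R1: [0, 102/7, -204/7, -102/7]
R3 ← R3 − (2/7)·R1: [0, 82/7, -164/7, -82/7]
R4 ← R4 − (2/7)·R1: [0, -16/7, 32/7, 16/7]
R3 ← R3 − (41/51)·R2: [0, 0, 0, 0]
R4 ← R4 + (8/51)·R2: [0, 0, 0, 0]
2 nonzero rows, so rank(PM) = 2.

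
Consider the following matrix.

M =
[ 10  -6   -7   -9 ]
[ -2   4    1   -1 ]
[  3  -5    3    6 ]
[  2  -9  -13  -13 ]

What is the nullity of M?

Row reduce to echelon form.
R2 ← R2 + (1/5)·R1: [0, 14/5, -2/5, -14/5]
R3 ← R3 − (3/10)·R1: [0, -16/5, 51/10, 87/10]
R4 ← R4 − (1/5)·R1: [0, -39/5, -58/5, -56/5]
R3 ← R3 + (8/7)·R2: [0, 0, 65/14, 11/2]
R4 ← R4 + (39/14)·R2: [0, 0, -89/7, -19]
R4 ← R4 + (178/65)·R3: [0, 0, 0, -256/65]
4 nonzero rows, so rank(M) = 4.
M has 4 columns; by rank–nullity, nullity = 4 − 4 = 0.

0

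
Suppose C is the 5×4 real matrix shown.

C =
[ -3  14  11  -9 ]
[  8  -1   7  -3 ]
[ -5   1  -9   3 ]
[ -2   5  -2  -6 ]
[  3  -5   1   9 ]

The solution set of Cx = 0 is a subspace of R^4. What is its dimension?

Row reduce to echelon form.
R2 ← R2 + (8/3)·R1: [0, 109/3, 109/3, -27]
R3 ← R3 − (5/3)·R1: [0, -67/3, -82/3, 18]
R4 ← R4 − (2/3)·R1: [0, -13/3, -28/3, 0]
R5 ← R5 + R1: [0, 9, 12, 0]
R3 ← R3 + (67/109)·R2: [0, 0, -5, 153/109]
R4 ← R4 + (13/109)·R2: [0, 0, -5, -351/109]
R5 ← R5 − (27/109)·R2: [0, 0, 3, 729/109]
R4 ← R4 − R3: [0, 0, 0, -504/109]
R5 ← R5 + (3/5)·R3: [0, 0, 0, 4104/545]
R5 ← R5 + (57/35)·R4: [0, 0, 0, 0]
4 nonzero rows, so rank(C) = 4.
C has 4 columns; by rank–nullity, nullity = 4 − 4 = 0.

0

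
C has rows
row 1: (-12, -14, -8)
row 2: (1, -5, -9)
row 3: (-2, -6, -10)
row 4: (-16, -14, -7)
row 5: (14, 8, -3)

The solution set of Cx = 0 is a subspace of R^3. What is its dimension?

Row reduce to echelon form.
R2 ← R2 + (1/12)·R1: [0, -37/6, -29/3]
R3 ← R3 − (1/6)·R1: [0, -11/3, -26/3]
R4 ← R4 − (4/3)·R1: [0, 14/3, 11/3]
R5 ← R5 + (7/6)·R1: [0, -25/3, -37/3]
R3 ← R3 − (22/37)·R2: [0, 0, -108/37]
R4 ← R4 + (28/37)·R2: [0, 0, -135/37]
R5 ← R5 − (50/37)·R2: [0, 0, 27/37]
R4 ← R4 − (5/4)·R3: [0, 0, 0]
R5 ← R5 + (1/4)·R3: [0, 0, 0]
3 nonzero rows, so rank(C) = 3.
C has 3 columns; by rank–nullity, nullity = 3 − 3 = 0.

0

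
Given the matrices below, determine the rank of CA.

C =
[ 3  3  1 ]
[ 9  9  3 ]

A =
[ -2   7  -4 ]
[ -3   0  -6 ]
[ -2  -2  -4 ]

First compute CA:
[[-17,  19, -34],
 [-51,  57, -102]]
Now row reduce the product.
R2 ← R2 − (3)·R1: [0, 0, 0]
1 nonzero row, so rank(CA) = 1.

1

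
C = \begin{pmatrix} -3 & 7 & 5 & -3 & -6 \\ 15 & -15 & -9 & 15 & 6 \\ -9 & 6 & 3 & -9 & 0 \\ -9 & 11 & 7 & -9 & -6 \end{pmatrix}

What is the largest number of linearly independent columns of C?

2

Row reduce to echelon form.
R2 ← R2 + (5)·R1: [0, 20, 16, 0, -24]
R3 ← R3 − (3)·R1: [0, -15, -12, 0, 18]
R4 ← R4 − (3)·R1: [0, -10, -8, 0, 12]
R3 ← R3 + (3/4)·R2: [0, 0, 0, 0, 0]
R4 ← R4 + (1/2)·R2: [0, 0, 0, 0, 0]
Echelon form has 2 nonzero rows, so rank(C) = 2.
The rank gives the maximum number of linearly independent columns: 2.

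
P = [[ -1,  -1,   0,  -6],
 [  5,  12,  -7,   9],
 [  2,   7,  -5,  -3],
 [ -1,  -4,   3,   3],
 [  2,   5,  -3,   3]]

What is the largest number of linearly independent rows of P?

Row reduce to echelon form.
R2 ← R2 + (5)·R1: [0, 7, -7, -21]
R3 ← R3 + (2)·R1: [0, 5, -5, -15]
R4 ← R4 − R1: [0, -3, 3, 9]
R5 ← R5 + (2)·R1: [0, 3, -3, -9]
R3 ← R3 − (5/7)·R2: [0, 0, 0, 0]
R4 ← R4 + (3/7)·R2: [0, 0, 0, 0]
R5 ← R5 − (3/7)·R2: [0, 0, 0, 0]
Echelon form has 2 nonzero rows, so rank(P) = 2.
The rank gives the maximum number of linearly independent rows: 2.

2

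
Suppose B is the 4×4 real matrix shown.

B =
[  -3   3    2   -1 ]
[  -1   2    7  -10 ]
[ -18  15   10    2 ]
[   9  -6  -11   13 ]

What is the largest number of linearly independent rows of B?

Row reduce to echelon form.
R2 ← R2 − (1/3)·R1: [0, 1, 19/3, -29/3]
R3 ← R3 − (6)·R1: [0, -3, -2, 8]
R4 ← R4 + (3)·R1: [0, 3, -5, 10]
R3 ← R3 + (3)·R2: [0, 0, 17, -21]
R4 ← R4 − (3)·R2: [0, 0, -24, 39]
R4 ← R4 + (24/17)·R3: [0, 0, 0, 159/17]
Echelon form has 4 nonzero rows, so rank(B) = 4.
The rank gives the maximum number of linearly independent rows: 4.

4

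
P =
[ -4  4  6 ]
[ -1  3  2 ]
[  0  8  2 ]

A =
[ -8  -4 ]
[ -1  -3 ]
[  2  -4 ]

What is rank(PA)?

2

First compute PA:
[[ 40, -20],
 [  9, -13],
 [ -4, -32]]
Now row reduce the product.
R2 ← R2 − (9/40)·R1: [0, -17/2]
R3 ← R3 + (1/10)·R1: [0, -34]
R3 ← R3 − (4)·R2: [0, 0]
2 nonzero rows, so rank(PA) = 2.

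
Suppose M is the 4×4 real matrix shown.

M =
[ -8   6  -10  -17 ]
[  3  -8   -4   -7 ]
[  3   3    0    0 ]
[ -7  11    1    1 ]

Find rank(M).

Row reduce to echelon form.
R2 ← R2 + (3/8)·R1: [0, -23/4, -31/4, -107/8]
R3 ← R3 + (3/8)·R1: [0, 21/4, -15/4, -51/8]
R4 ← R4 − (7/8)·R1: [0, 23/4, 39/4, 127/8]
R3 ← R3 + (21/23)·R2: [0, 0, -249/23, -855/46]
R4 ← R4 + R2: [0, 0, 2, 5/2]
R4 ← R4 + (46/249)·R3: [0, 0, 0, -155/166]
Echelon form has 4 nonzero rows, so rank(M) = 4.

4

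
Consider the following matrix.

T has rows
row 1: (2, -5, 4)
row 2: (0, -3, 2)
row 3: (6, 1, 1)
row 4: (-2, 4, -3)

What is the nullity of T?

Row reduce to echelon form.
R3 ← R3 − (3)·R1: [0, 16, -11]
R4 ← R4 + R1: [0, -1, 1]
R3 ← R3 + (16/3)·R2: [0, 0, -1/3]
R4 ← R4 − (1/3)·R2: [0, 0, 1/3]
R4 ← R4 + R3: [0, 0, 0]
3 nonzero rows, so rank(T) = 3.
T has 3 columns; by rank–nullity, nullity = 3 − 3 = 0.

0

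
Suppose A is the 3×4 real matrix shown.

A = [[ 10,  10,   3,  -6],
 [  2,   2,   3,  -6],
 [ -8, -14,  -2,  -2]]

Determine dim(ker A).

1

Row reduce to echelon form.
R2 ← R2 − (1/5)·R1: [0, 0, 12/5, -24/5]
R3 ← R3 + (4/5)·R1: [0, -6, 2/5, -34/5]
Swap R2 ↔ R3
3 nonzero rows, so rank(A) = 3.
A has 4 columns; by rank–nullity, nullity = 4 − 3 = 1.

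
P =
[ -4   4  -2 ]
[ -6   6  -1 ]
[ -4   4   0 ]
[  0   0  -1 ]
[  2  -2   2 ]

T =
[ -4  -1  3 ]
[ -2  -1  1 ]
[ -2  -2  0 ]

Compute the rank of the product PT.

First compute PT:
[[ 12,   4,  -8],
 [ 14,   2, -12],
 [  8,   0,  -8],
 [  2,   2,   0],
 [ -8,  -4,   4]]
Now row reduce the product.
R2 ← R2 − (7/6)·R1: [0, -8/3, -8/3]
R3 ← R3 − (2/3)·R1: [0, -8/3, -8/3]
R4 ← R4 − (1/6)·R1: [0, 4/3, 4/3]
R5 ← R5 + (2/3)·R1: [0, -4/3, -4/3]
R3 ← R3 − R2: [0, 0, 0]
R4 ← R4 + (1/2)·R2: [0, 0, 0]
R5 ← R5 − (1/2)·R2: [0, 0, 0]
2 nonzero rows, so rank(PT) = 2.

2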